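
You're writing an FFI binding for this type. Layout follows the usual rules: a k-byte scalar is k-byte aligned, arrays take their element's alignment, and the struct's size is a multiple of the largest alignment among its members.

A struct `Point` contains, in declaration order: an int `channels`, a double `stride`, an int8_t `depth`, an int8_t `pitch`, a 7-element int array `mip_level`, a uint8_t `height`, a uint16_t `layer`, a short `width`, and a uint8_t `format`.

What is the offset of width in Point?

channels at 0 (size 4, align 4) → ends 4
pad 4 to align 8 for stride
stride at 8 (size 8, align 8) → ends 16
depth at 16 (size 1, align 1) → ends 17
pitch at 17 (size 1, align 1) → ends 18
pad 2 to align 4 for mip_level
mip_level at 20 (size 28, align 4) → ends 48
height at 48 (size 1, align 1) → ends 49
pad 1 to align 2 for layer
layer at 50 (size 2, align 2) → ends 52
width at 52 (size 2, align 2) → ends 54

52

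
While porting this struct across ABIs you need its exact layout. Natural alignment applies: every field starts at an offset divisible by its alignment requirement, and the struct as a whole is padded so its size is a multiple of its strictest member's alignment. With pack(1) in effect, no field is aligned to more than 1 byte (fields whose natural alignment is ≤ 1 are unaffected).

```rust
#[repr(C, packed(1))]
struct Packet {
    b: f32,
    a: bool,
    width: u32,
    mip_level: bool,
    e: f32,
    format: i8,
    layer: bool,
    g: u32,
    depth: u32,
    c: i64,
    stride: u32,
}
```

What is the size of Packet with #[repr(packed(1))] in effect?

0..4  b  (4B, 1-aligned)
4..5  a  (1B, 1-aligned)
5..9  width  (4B, 1-aligned)
9..10  mip_level  (1B, 1-aligned)
10..14  e  (4B, 1-aligned)
14..15  format  (1B, 1-aligned)
15..16  layer  (1B, 1-aligned)
16..20  g  (4B, 1-aligned)
20..24  depth  (4B, 1-aligned)
24..32  c  (8B, 1-aligned)
32..36  stride  (4B, 1-aligned)
sizeof = 36, alignof = 1

36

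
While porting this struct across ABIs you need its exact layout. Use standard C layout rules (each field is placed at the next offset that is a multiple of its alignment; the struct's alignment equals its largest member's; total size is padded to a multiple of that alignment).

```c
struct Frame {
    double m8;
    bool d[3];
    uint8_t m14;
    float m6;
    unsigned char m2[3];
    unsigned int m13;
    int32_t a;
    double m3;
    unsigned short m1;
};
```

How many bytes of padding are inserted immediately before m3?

4

m8 at 0 (size 8, align 8) → ends 8
d at 8 (size 3, align 1) → ends 11
m14 at 11 (size 1, align 1) → ends 12
m6 at 12 (size 4, align 4) → ends 16
m2 at 16 (size 3, align 1) → ends 19
pad 1 to align 4 for m13
m13 at 20 (size 4, align 4) → ends 24
a at 24 (size 4, align 4) → ends 28
pad 4 to align 8 for m3
m3 at 32 (size 8, align 8) → ends 40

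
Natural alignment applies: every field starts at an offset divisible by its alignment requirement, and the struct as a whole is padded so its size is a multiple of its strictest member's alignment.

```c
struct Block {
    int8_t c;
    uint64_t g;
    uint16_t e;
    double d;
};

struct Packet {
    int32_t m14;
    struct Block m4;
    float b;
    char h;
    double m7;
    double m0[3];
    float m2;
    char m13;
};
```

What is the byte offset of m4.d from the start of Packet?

32

Block: c at 0 (size 1, align 1) → ends 1; pad 7 to align 8 for g; g at 8 (size 8, align 8) → ends 16; e at 16 (size 2, align 2) → ends 18; pad 6 to align 8 for d; d at 24 (size 8, align 8) → ends 32; total 32 bytes, alignment 8
m14 at 0 (size 4, align 4) → ends 4
pad 4 to align 8 for m4
m4 at 8 (size 32, align 8) → ends 40
within Block: d at 24
8 + 24 = 32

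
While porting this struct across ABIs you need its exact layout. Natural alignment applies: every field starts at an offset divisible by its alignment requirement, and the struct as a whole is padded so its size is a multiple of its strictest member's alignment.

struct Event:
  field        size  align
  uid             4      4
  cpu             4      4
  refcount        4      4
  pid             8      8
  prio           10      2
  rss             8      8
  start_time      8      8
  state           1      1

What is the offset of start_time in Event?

uid at 0 (size 4, align 4) → ends 4
cpu at 4 (size 4, align 4) → ends 8
refcount at 8 (size 4, align 4) → ends 12
pad 4 to align 8 for pid
pid at 16 (size 8, align 8) → ends 24
prio at 24 (size 10, align 2) → ends 34
pad 6 to align 8 for rss
rss at 40 (size 8, align 8) → ends 48
start_time at 48 (size 8, align 8) → ends 56

48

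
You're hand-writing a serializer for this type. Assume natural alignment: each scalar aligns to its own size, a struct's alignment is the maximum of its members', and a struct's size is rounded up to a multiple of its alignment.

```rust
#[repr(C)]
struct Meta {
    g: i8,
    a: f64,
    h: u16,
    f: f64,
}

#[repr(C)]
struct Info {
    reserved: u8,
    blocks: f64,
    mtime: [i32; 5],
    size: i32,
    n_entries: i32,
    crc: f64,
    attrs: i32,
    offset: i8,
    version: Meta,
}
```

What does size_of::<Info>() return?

Meta: @0: g [1B, align 1] → 1; +7 pad (align 8); @8: a [8B, align 8] → 16; @16: h [2B, align 2] → 18; +6 pad (align 8); @24: f [8B, align 8] → 32; size 32, align 8
@0: reserved [1B, align 1] → 1
+7 pad (align 8)
@8: blocks [8B, align 8] → 16
@16: mtime [20B, align 4] → 36
@36: size [4B, align 4] → 40
@40: n_entries [4B, align 4] → 44
+4 pad (align 8)
@48: crc [8B, align 8] → 56
@56: attrs [4B, align 4] → 60
@60: offset [1B, align 1] → 61
+3 pad (align 8)
@64: version [32B, align 8] → 96
size 96, align 8

96 bytes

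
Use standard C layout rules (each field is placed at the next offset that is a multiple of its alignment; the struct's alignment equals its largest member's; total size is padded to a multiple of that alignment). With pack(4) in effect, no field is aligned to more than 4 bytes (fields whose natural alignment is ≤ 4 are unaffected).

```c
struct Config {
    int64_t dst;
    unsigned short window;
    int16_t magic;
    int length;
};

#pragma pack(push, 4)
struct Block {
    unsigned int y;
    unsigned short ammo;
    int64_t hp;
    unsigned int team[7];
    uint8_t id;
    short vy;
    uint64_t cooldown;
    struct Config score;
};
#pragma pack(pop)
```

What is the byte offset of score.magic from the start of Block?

Config: dst at 0 (size 8, align 8) → ends 8; window at 8 (size 2, align 2) → ends 10; magic at 10 (size 2, align 2) → ends 12; length at 12 (size 4, align 4) → ends 16; total 16 bytes, alignment 8
y at 0 (size 4, align 4) → ends 4
ammo at 4 (size 2, align 2) → ends 6
pad 2 to align 4 for hp
hp at 8 (size 8, align 4) → ends 16
team at 16 (size 28, align 4) → ends 44
id at 44 (size 1, align 1) → ends 45
pad 1 to align 2 for vy
vy at 46 (size 2, align 2) → ends 48
cooldown at 48 (size 8, align 4) → ends 56
score at 56 (size 16, align 4) → ends 72
within Config: magic at 10
56 + 10 = 66

66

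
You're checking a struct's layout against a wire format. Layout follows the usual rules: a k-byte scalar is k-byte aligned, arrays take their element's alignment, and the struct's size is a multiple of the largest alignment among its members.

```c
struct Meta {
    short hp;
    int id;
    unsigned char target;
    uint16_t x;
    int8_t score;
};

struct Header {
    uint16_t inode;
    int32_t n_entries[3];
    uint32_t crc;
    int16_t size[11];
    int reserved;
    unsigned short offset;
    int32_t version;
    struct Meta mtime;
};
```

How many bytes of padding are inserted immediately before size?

0

Meta: 0..2  hp  (2B, 2-aligned); 2..4  -- padding (2B); 4..8  id  (4B, 4-aligned); 8..9  target  (1B, 1-aligned); 9..10  -- padding (1B); 10..12  x  (2B, 2-aligned); 12..13  score  (1B, 1-aligned); 13..16  -- tail padding (3B); sizeof = 16, alignof = 4
0..2  inode  (2B, 2-aligned)
2..4  -- padding (2B)
4..16  n_entries  (12B, 4-aligned)
16..20  crc  (4B, 4-aligned)
20..42  size  (22B, 2-aligned)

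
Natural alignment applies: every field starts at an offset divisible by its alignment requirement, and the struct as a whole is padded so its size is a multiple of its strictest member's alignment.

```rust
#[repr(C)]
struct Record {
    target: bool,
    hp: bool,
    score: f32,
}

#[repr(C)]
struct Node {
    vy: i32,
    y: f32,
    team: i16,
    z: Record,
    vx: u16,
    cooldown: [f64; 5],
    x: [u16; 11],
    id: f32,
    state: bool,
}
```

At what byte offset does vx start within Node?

Record: @0: target [1B, align 1] → 1; @1: hp [1B, align 1] → 2; +2 pad (align 4); @4: score [4B, align 4] → 8; size 8, align 4
@0: vy [4B, align 4] → 4
@4: y [4B, align 4] → 8
@8: team [2B, align 2] → 10
+2 pad (align 4)
@12: z [8B, align 4] → 20
@20: vx [2B, align 2] → 22

20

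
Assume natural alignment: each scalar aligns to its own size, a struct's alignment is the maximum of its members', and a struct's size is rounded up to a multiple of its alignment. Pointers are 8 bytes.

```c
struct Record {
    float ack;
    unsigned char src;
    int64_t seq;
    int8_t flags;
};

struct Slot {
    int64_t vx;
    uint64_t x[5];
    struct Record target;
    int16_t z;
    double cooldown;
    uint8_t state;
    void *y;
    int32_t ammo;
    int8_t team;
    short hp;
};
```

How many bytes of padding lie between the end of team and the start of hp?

1

Record: ack at 0 (size 4, align 4) → ends 4; src at 4 (size 1, align 1) → ends 5; pad 3 to align 8 for seq; seq at 8 (size 8, align 8) → ends 16; flags at 16 (size 1, align 1) → ends 17; tail pad 7 to reach multiple of 8; total 24 bytes, alignment 8
vx at 0 (size 8, align 8) → ends 8
x at 8 (size 40, align 8) → ends 48
target at 48 (size 24, align 8) → ends 72
z at 72 (size 2, align 2) → ends 74
pad 6 to align 8 for cooldown
cooldown at 80 (size 8, align 8) → ends 88
state at 88 (size 1, align 1) → ends 89
pad 7 to align 8 for y
y at 96 (size 8, align 8) → ends 104
ammo at 104 (size 4, align 4) → ends 108
team at 108 (size 1, align 1) → ends 109
pad 1 to align 2 for hp
hp at 110 (size 2, align 2) → ends 112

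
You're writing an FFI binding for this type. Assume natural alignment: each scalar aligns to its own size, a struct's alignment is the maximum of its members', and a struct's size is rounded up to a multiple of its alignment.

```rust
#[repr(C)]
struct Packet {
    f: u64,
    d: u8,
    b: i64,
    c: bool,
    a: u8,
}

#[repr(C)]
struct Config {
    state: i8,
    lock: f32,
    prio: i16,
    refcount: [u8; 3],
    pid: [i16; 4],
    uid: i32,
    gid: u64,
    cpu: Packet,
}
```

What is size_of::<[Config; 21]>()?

1512

Packet: 0..8  f  (8B, 8-aligned); 8..9  d  (1B, 1-aligned); 9..16  -- padding (7B); 16..24  b  (8B, 8-aligned); 24..25  c  (1B, 1-aligned); 25..26  a  (1B, 1-aligned); 26..32  -- tail padding (6B); sizeof = 32, alignof = 8
0..1  state  (1B, 1-aligned)
1..4  -- padding (3B)
4..8  lock  (4B, 4-aligned)
8..10  prio  (2B, 2-aligned)
10..13  refcount  (3B, 1-aligned)
13..14  -- padding (1B)
14..22  pid  (8B, 2-aligned)
22..24  -- padding (2B)
24..28  uid  (4B, 4-aligned)
28..32  -- padding (4B)
32..40  gid  (8B, 8-aligned)
40..72  cpu  (32B, 8-aligned)
sizeof = 72, alignof = 8
array of 21: 21 × 72 = 1512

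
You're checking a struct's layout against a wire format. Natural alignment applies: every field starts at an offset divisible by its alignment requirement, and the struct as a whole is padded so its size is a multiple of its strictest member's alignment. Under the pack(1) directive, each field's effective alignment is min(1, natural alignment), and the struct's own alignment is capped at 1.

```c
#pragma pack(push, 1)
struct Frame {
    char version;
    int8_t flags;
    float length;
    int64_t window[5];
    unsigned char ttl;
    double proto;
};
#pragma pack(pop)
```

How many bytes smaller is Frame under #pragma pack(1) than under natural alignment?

natural layout:
  @0: version [1B, align 1] → 1
  @1: flags [1B, align 1] → 2
  +2 pad (align 4)
  @4: length [4B, align 4] → 8
  @8: window [40B, align 8] → 48
  @48: ttl [1B, align 1] → 49
  +7 pad (align 8)
  @56: proto [8B, align 8] → 64
  size 64, align 8
packed(1) layout:
  @0: version [1B, align 1] → 1
  @1: flags [1B, align 1] → 2
  @2: length [4B, align 1] → 6
  @6: window [40B, align 1] → 46
  @46: ttl [1B, align 1] → 47
  @47: proto [8B, align 1] → 55
  size 55, align 1
64 − 55 = 9

9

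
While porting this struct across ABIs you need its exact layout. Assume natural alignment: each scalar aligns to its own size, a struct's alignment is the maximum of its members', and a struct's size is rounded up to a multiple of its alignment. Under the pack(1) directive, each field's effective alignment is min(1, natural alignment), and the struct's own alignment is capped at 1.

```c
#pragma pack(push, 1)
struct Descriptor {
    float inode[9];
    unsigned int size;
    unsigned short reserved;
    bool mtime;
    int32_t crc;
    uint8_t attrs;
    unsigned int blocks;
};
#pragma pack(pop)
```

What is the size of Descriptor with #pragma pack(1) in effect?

52

inode at 0 (size 36, align 1) → ends 36
size at 36 (size 4, align 1) → ends 40
reserved at 40 (size 2, align 1) → ends 42
mtime at 42 (size 1, align 1) → ends 43
crc at 43 (size 4, align 1) → ends 47
attrs at 47 (size 1, align 1) → ends 48
blocks at 48 (size 4, align 1) → ends 52
total 52 bytes, alignment 1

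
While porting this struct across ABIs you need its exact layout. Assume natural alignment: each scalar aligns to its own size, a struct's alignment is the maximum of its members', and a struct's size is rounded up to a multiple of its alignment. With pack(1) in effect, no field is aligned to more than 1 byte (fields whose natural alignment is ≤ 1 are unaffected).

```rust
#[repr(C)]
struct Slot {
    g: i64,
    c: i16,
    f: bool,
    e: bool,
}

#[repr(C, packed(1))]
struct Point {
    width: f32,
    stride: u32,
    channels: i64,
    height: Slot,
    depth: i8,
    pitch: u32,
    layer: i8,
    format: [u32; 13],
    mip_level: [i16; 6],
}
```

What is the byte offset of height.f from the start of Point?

Slot: 0..8  g  (8B, 8-aligned); 8..10  c  (2B, 2-aligned); 10..11  f  (1B, 1-aligned); 11..12  e  (1B, 1-aligned); 12..16  -- tail padding (4B); sizeof = 16, alignof = 8
0..4  width  (4B, 1-aligned)
4..8  stride  (4B, 1-aligned)
8..16  channels  (8B, 1-aligned)
16..32  height  (16B, 1-aligned)
within Slot: f at 10
16 + 10 = 26

26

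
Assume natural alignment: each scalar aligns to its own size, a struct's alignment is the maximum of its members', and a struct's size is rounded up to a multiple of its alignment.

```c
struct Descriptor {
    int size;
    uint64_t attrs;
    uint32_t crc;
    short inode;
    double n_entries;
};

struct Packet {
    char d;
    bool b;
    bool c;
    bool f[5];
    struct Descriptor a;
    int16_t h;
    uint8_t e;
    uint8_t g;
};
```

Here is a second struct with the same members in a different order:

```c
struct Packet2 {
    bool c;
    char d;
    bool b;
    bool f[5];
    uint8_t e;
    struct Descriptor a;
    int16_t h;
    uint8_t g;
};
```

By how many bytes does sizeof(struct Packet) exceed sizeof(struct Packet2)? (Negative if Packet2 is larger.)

Descriptor: size at 0 (size 4, align 4) → ends 4; pad 4 to align 8 for attrs; attrs at 8 (size 8, align 8) → ends 16; crc at 16 (size 4, align 4) → ends 20; inode at 20 (size 2, align 2) → ends 22; pad 2 to align 8 for n_entries; n_entries at 24 (size 8, align 8) → ends 32; total 32 bytes, alignment 8
d at 0 (size 1, align 1) → ends 1
b at 1 (size 1, align 1) → ends 2
c at 2 (size 1, align 1) → ends 3
f at 3 (size 5, align 1) → ends 8
a at 8 (size 32, align 8) → ends 40
h at 40 (size 2, align 2) → ends 42
e at 42 (size 1, align 1) → ends 43
g at 43 (size 1, align 1) → ends 44
tail pad 4 to reach multiple of 8
total 48 bytes, alignment 8
— Packet2 —
c at 0 (size 1, align 1) → ends 1
d at 1 (size 1, align 1) → ends 2
b at 2 (size 1, align 1) → ends 3
f at 3 (size 5, align 1) → ends 8
e at 8 (size 1, align 1) → ends 9
pad 7 to align 8 for a
a at 16 (size 32, align 8) → ends 48
h at 48 (size 2, align 2) → ends 50
g at 50 (size 1, align 1) → ends 51
tail pad 5 to reach multiple of 8
total 56 bytes, alignment 8
48 − 56 = -8

-8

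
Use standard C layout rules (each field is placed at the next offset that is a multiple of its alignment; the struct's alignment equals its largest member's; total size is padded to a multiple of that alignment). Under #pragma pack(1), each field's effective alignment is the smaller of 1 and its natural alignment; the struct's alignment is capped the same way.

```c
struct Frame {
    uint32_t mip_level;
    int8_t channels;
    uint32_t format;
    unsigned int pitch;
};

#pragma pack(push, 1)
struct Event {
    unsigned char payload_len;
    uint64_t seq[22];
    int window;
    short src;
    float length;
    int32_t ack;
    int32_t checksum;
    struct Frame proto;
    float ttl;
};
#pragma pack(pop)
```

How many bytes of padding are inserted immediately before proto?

0

Frame: 0..4  mip_level  (4B, 4-aligned); 4..5  channels  (1B, 1-aligned); 5..8  -- padding (3B); 8..12  format  (4B, 4-aligned); 12..16  pitch  (4B, 4-aligned); sizeof = 16, alignof = 4
0..1  payload_len  (1B, 1-aligned)
1..177  seq  (176B, 1-aligned)
177..181  window  (4B, 1-aligned)
181..183  src  (2B, 1-aligned)
183..187  length  (4B, 1-aligned)
187..191  ack  (4B, 1-aligned)
191..195  checksum  (4B, 1-aligned)
195..211  proto  (16B, 1-aligned)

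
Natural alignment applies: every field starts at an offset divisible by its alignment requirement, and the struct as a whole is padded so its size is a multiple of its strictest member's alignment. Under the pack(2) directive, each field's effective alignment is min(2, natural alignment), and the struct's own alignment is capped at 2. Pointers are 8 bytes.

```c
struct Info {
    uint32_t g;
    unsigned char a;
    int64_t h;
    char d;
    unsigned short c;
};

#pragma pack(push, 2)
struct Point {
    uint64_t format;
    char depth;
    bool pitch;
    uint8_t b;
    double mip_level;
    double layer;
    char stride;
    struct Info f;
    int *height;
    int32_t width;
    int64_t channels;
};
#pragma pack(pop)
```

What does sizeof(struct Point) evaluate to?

74

Info: 0..4  g  (4B, 4-aligned); 4..5  a  (1B, 1-aligned); 5..8  -- padding (3B); 8..16  h  (8B, 8-aligned); 16..17  d  (1B, 1-aligned); 17..18  -- padding (1B); 18..20  c  (2B, 2-aligned); 20..24  -- tail padding (4B); sizeof = 24, alignof = 8
0..8  format  (8B, 2-aligned)
8..9  depth  (1B, 1-aligned)
9..10  pitch  (1B, 1-aligned)
10..11  b  (1B, 1-aligned)
11..12  -- padding (1B)
12..20  mip_level  (8B, 2-aligned)
20..28  layer  (8B, 2-aligned)
28..29  stride  (1B, 1-aligned)
29..30  -- padding (1B)
30..54  f  (24B, 2-aligned)
54..62  height  (8B, 2-aligned)
62..66  width  (4B, 2-aligned)
66..74  channels  (8B, 2-aligned)
sizeof = 74, alignof = 2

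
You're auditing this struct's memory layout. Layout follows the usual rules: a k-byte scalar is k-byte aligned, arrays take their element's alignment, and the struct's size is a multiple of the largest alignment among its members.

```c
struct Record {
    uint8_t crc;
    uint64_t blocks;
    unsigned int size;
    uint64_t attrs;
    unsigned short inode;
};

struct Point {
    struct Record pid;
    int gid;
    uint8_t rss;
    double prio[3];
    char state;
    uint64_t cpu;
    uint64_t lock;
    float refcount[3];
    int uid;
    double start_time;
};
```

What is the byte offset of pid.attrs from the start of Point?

Record: @0: crc [1B, align 1] → 1; +7 pad (align 8); @8: blocks [8B, align 8] → 16; @16: size [4B, align 4] → 20; +4 pad (align 8); @24: attrs [8B, align 8] → 32; @32: inode [2B, align 2] → 34; +6 tail pad (align 8); size 40, align 8
@0: pid [40B, align 8] → 40
within Record: attrs at 24
0 + 24 = 24

24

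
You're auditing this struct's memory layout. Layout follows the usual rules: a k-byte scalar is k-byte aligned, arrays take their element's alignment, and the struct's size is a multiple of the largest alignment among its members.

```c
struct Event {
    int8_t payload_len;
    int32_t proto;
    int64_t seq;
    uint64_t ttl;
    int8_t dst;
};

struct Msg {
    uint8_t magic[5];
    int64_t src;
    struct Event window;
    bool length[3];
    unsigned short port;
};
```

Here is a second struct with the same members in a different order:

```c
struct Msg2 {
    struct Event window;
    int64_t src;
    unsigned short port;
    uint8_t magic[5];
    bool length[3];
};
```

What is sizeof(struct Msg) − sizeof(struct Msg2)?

0

Event: @0: payload_len [1B, align 1] → 1; +3 pad (align 4); @4: proto [4B, align 4] → 8; @8: seq [8B, align 8] → 16; @16: ttl [8B, align 8] → 24; @24: dst [1B, align 1] → 25; +7 tail pad (align 8); size 32, align 8
@0: magic [5B, align 1] → 5
+3 pad (align 8)
@8: src [8B, align 8] → 16
@16: window [32B, align 8] → 48
@48: length [3B, align 1] → 51
+1 pad (align 2)
@52: port [2B, align 2] → 54
+2 tail pad (align 8)
size 56, align 8
— Msg2 —
@0: window [32B, align 8] → 32
@32: src [8B, align 8] → 40
@40: port [2B, align 2] → 42
@42: magic [5B, align 1] → 47
@47: length [3B, align 1] → 50
+6 tail pad (align 8)
size 56, align 8
56 − 56 = 0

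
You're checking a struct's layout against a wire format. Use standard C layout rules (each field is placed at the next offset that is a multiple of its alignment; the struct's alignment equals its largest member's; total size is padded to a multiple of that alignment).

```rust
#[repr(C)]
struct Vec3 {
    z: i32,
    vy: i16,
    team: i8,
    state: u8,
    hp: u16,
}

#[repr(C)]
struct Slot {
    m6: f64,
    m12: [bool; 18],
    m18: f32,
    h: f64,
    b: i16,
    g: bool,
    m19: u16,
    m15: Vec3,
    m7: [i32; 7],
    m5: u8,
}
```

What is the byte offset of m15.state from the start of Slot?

55

Vec3: 0..4  z  (4B, 4-aligned); 4..6  vy  (2B, 2-aligned); 6..7  team  (1B, 1-aligned); 7..8  state  (1B, 1-aligned); 8..10  hp  (2B, 2-aligned); 10..12  -- tail padding (2B); sizeof = 12, alignof = 4
0..8  m6  (8B, 8-aligned)
8..26  m12  (18B, 1-aligned)
26..28  -- padding (2B)
28..32  m18  (4B, 4-aligned)
32..40  h  (8B, 8-aligned)
40..42  b  (2B, 2-aligned)
42..43  g  (1B, 1-aligned)
43..44  -- padding (1B)
44..46  m19  (2B, 2-aligned)
46..48  -- padding (2B)
48..60  m15  (12B, 4-aligned)
within Vec3: state at 7
48 + 7 = 55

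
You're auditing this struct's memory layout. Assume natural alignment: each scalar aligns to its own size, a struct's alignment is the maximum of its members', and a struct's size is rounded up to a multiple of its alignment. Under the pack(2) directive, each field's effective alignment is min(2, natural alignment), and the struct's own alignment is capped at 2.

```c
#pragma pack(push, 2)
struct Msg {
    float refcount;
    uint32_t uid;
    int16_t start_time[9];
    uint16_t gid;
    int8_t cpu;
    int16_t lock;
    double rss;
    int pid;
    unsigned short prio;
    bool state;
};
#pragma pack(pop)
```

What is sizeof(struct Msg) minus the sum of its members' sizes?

0..4  refcount  (4B, 2-aligned)
4..8  uid  (4B, 2-aligned)
8..26  start_time  (18B, 2-aligned)
26..28  gid  (2B, 2-aligned)
28..29  cpu  (1B, 1-aligned)
29..30  -- padding (1B)
30..32  lock  (2B, 2-aligned)
32..40  rss  (8B, 2-aligned)
40..44  pid  (4B, 2-aligned)
44..46  prio  (2B, 2-aligned)
46..47  state  (1B, 1-aligned)
47..48  -- tail padding (1B)
sizeof = 48, alignof = 2
data bytes 46, size 48 → padding 2

2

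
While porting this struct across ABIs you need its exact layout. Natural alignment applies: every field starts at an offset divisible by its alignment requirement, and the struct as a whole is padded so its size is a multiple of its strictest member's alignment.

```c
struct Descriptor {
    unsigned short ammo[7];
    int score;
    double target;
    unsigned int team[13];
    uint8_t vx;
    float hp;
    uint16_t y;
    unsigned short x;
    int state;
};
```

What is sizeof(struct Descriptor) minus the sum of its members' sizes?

13

@0: ammo [14B, align 2] → 14
+2 pad (align 4)
@16: score [4B, align 4] → 20
+4 pad (align 8)
@24: target [8B, align 8] → 32
@32: team [52B, align 4] → 84
@84: vx [1B, align 1] → 85
+3 pad (align 4)
@88: hp [4B, align 4] → 92
@92: y [2B, align 2] → 94
@94: x [2B, align 2] → 96
@96: state [4B, align 4] → 100
+4 tail pad (align 8)
size 104, align 8
data bytes 91, size 104 → padding 13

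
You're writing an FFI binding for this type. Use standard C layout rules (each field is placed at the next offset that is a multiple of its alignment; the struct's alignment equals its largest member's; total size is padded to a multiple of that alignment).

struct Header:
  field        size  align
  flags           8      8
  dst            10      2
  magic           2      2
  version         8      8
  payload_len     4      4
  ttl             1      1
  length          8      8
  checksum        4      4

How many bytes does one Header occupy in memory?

flags at 0 (size 8, align 8) → ends 8
dst at 8 (size 10, align 2) → ends 18
magic at 18 (size 2, align 2) → ends 20
pad 4 to align 8 for version
version at 24 (size 8, align 8) → ends 32
payload_len at 32 (size 4, align 4) → ends 36
ttl at 36 (size 1, align 1) → ends 37
pad 3 to align 8 for length
length at 40 (size 8, align 8) → ends 48
checksum at 48 (size 4, align 4) → ends 52
tail pad 4 to reach multiple of 8
total 56 bytes, alignment 8

56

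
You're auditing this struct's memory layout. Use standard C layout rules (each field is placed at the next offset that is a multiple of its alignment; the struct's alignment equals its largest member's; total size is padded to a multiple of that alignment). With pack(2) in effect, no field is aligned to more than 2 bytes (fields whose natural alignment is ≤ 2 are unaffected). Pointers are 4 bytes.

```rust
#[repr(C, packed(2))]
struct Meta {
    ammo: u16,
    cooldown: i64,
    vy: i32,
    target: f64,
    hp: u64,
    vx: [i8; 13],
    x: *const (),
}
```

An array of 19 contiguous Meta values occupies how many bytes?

0..2  ammo  (2B, 2-aligned)
2..10  cooldown  (8B, 2-aligned)
10..14  vy  (4B, 2-aligned)
14..22  target  (8B, 2-aligned)
22..30  hp  (8B, 2-aligned)
30..43  vx  (13B, 1-aligned)
43..44  -- padding (1B)
44..48  x  (4B, 2-aligned)
sizeof = 48, alignof = 2
array of 19: 19 × 48 = 912

912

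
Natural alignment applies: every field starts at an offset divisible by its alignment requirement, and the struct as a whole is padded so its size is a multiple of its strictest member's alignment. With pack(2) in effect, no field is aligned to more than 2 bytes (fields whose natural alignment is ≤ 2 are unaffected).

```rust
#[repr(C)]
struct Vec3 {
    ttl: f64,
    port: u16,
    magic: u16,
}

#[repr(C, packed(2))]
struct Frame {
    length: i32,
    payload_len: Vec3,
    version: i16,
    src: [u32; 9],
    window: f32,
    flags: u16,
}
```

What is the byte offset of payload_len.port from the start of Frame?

12

Vec3: 0..8  ttl  (8B, 8-aligned); 8..10  port  (2B, 2-aligned); 10..12  magic  (2B, 2-aligned); 12..16  -- tail padding (4B); sizeof = 16, alignof = 8
0..4  length  (4B, 2-aligned)
4..20  payload_len  (16B, 2-aligned)
within Vec3: port at 8
4 + 8 = 12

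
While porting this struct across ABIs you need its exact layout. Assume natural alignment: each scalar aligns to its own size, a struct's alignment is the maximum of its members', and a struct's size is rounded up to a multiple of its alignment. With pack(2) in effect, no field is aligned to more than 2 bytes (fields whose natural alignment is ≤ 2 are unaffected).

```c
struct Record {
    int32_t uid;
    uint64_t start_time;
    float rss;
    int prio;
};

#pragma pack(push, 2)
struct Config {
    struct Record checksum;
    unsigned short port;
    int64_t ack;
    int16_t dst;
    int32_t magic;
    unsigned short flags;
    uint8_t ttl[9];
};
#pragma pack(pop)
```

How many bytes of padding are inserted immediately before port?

0

Record: uid at 0 (size 4, align 4) → ends 4; pad 4 to align 8 for start_time; start_time at 8 (size 8, align 8) → ends 16; rss at 16 (size 4, align 4) → ends 20; prio at 20 (size 4, align 4) → ends 24; total 24 bytes, alignment 8
checksum at 0 (size 24, align 2) → ends 24
port at 24 (size 2, align 2) → ends 26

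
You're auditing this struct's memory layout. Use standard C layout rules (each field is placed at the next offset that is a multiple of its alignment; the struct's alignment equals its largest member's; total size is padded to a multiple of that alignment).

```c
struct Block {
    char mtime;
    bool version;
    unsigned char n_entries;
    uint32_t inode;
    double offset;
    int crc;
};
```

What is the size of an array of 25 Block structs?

mtime at 0 (size 1, align 1) → ends 1
version at 1 (size 1, align 1) → ends 2
n_entries at 2 (size 1, align 1) → ends 3
pad 1 to align 4 for inode
inode at 4 (size 4, align 4) → ends 8
offset at 8 (size 8, align 8) → ends 16
crc at 16 (size 4, align 4) → ends 20
tail pad 4 to reach multiple of 8
total 24 bytes, alignment 8
array of 25: 25 × 24 = 600

600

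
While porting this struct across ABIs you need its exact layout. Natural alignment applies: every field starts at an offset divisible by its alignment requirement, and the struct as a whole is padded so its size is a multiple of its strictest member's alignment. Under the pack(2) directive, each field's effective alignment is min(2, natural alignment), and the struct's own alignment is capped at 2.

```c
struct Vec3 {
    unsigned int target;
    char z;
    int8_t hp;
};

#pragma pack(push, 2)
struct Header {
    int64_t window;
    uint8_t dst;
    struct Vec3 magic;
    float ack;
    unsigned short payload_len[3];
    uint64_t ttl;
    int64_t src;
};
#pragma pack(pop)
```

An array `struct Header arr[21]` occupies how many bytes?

Vec3: @0: target [4B, align 4] → 4; @4: z [1B, align 1] → 5; @5: hp [1B, align 1] → 6; +2 tail pad (align 4); size 8, align 4
@0: window [8B, align 2] → 8
@8: dst [1B, align 1] → 9
+1 pad (align 2)
@10: magic [8B, align 2] → 18
@18: ack [4B, align 2] → 22
@22: payload_len [6B, align 2] → 28
@28: ttl [8B, align 2] → 36
@36: src [8B, align 2] → 44
size 44, align 2
array of 21: 21 × 44 = 924

924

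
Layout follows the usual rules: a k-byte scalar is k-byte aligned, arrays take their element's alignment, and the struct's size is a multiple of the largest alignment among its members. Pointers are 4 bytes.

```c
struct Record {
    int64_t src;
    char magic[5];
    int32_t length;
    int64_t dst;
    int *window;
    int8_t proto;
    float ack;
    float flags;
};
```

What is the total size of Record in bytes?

48 bytes

@0: src [8B, align 8] → 8
@8: magic [5B, align 1] → 13
+3 pad (align 4)
@16: length [4B, align 4] → 20
+4 pad (align 8)
@24: dst [8B, align 8] → 32
@32: window [4B, align 4] → 36
@36: proto [1B, align 1] → 37
+3 pad (align 4)
@40: ack [4B, align 4] → 44
@44: flags [4B, align 4] → 48
size 48, align 8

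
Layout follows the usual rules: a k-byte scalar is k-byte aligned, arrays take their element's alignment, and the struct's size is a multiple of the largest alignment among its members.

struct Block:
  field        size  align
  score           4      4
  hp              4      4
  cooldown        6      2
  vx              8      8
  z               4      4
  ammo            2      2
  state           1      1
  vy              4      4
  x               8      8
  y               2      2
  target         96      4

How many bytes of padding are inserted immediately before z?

@0: score [4B, align 4] → 4
@4: hp [4B, align 4] → 8
@8: cooldown [6B, align 2] → 14
+2 pad (align 8)
@16: vx [8B, align 8] → 24
@24: z [4B, align 4] → 28

0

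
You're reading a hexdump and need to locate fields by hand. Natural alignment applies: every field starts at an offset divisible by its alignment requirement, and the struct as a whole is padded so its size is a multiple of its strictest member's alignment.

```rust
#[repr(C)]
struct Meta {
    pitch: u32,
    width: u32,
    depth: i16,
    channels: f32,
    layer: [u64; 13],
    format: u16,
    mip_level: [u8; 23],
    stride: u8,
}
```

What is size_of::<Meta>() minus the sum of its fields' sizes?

8

0..4  pitch  (4B, 4-aligned)
4..8  width  (4B, 4-aligned)
8..10  depth  (2B, 2-aligned)
10..12  -- padding (2B)
12..16  channels  (4B, 4-aligned)
16..120  layer  (104B, 8-aligned)
120..122  format  (2B, 2-aligned)
122..145  mip_level  (23B, 1-aligned)
145..146  stride  (1B, 1-aligned)
146..152  -- tail padding (6B)
sizeof = 152, alignof = 8
data bytes 144, size 152 → padding 8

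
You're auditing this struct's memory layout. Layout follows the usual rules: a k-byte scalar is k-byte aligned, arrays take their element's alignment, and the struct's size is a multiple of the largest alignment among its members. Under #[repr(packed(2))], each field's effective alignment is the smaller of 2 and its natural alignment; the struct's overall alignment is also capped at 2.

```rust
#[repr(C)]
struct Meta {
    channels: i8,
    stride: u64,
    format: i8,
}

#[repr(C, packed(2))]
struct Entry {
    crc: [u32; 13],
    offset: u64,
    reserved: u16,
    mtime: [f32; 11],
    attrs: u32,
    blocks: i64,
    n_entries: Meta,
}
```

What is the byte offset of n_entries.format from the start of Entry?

134

Meta: 0..1  channels  (1B, 1-aligned); 1..8  -- padding (7B); 8..16  stride  (8B, 8-aligned); 16..17  format  (1B, 1-aligned); 17..24  -- tail padding (7B); sizeof = 24, alignof = 8
0..52  crc  (52B, 2-aligned)
52..60  offset  (8B, 2-aligned)
60..62  reserved  (2B, 2-aligned)
62..106  mtime  (44B, 2-aligned)
106..110  attrs  (4B, 2-aligned)
110..118  blocks  (8B, 2-aligned)
118..142  n_entries  (24B, 2-aligned)
within Meta: format at 16
118 + 16 = 134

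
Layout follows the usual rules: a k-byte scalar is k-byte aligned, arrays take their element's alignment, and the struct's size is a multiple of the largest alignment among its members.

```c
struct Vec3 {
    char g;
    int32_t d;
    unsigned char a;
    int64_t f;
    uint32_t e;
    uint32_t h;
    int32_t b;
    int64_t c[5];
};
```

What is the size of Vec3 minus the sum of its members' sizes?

14

0..1  g  (1B, 1-aligned)
1..4  -- padding (3B)
4..8  d  (4B, 4-aligned)
8..9  a  (1B, 1-aligned)
9..16  -- padding (7B)
16..24  f  (8B, 8-aligned)
24..28  e  (4B, 4-aligned)
28..32  h  (4B, 4-aligned)
32..36  b  (4B, 4-aligned)
36..40  -- padding (4B)
40..80  c  (40B, 8-aligned)
sizeof = 80, alignof = 8
data bytes 66, size 80 → padding 14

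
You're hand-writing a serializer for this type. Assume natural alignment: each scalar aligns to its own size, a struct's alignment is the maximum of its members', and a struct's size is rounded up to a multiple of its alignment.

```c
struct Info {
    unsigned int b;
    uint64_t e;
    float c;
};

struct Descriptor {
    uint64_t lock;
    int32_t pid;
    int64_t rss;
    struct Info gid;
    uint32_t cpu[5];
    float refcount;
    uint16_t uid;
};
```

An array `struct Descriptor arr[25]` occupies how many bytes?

2000

Info: b at 0 (size 4, align 4) → ends 4; pad 4 to align 8 for e; e at 8 (size 8, align 8) → ends 16; c at 16 (size 4, align 4) → ends 20; tail pad 4 to reach multiple of 8; total 24 bytes, alignment 8
lock at 0 (size 8, align 8) → ends 8
pid at 8 (size 4, align 4) → ends 12
pad 4 to align 8 for rss
rss at 16 (size 8, align 8) → ends 24
gid at 24 (size 24, align 8) → ends 48
cpu at 48 (size 20, align 4) → ends 68
refcount at 68 (size 4, align 4) → ends 72
uid at 72 (size 2, align 2) → ends 74
tail pad 6 to reach multiple of 8
total 80 bytes, alignment 8
array of 25: 25 × 80 = 2000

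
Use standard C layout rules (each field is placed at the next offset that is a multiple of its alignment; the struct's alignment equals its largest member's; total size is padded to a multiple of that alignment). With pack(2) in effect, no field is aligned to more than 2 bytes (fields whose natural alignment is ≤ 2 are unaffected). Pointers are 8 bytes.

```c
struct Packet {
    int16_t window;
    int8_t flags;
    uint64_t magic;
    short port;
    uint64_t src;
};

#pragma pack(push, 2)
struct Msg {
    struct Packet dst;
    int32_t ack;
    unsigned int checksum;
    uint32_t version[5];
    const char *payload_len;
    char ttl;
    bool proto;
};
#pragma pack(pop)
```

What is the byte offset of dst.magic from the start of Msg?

8

Packet: window at 0 (size 2, align 2) → ends 2; flags at 2 (size 1, align 1) → ends 3; pad 5 to align 8 for magic; magic at 8 (size 8, align 8) → ends 16; port at 16 (size 2, align 2) → ends 18; pad 6 to align 8 for src; src at 24 (size 8, align 8) → ends 32; total 32 bytes, alignment 8
dst at 0 (size 32, align 2) → ends 32
within Packet: magic at 8
0 + 8 = 8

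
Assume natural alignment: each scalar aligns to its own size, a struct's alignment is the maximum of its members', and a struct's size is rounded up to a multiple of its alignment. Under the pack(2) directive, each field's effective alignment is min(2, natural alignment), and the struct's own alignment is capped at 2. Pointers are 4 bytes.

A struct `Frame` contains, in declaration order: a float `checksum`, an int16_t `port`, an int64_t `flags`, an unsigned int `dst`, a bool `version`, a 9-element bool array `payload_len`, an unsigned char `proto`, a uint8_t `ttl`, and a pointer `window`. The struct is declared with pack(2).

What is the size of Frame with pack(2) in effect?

34

@0: checksum [4B, align 2] → 4
@4: port [2B, align 2] → 6
@6: flags [8B, align 2] → 14
@14: dst [4B, align 2] → 18
@18: version [1B, align 1] → 19
@19: payload_len [9B, align 1] → 28
@28: proto [1B, align 1] → 29
@29: ttl [1B, align 1] → 30
@30: window [4B, align 2] → 34
size 34, align 2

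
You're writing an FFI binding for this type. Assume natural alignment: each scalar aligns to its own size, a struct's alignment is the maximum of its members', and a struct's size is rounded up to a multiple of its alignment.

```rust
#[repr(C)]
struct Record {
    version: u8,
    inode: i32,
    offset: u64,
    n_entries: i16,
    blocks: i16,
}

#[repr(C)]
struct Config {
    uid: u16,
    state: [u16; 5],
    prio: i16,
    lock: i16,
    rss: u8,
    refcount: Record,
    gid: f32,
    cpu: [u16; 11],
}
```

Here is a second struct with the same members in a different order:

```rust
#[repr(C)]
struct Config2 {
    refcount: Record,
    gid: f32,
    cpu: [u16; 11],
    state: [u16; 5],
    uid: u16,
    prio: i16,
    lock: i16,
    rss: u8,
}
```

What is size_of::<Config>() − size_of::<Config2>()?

Record: 0..1  version  (1B, 1-aligned); 1..4  -- padding (3B); 4..8  inode  (4B, 4-aligned); 8..16  offset  (8B, 8-aligned); 16..18  n_entries  (2B, 2-aligned); 18..20  blocks  (2B, 2-aligned); 20..24  -- tail padding (4B); sizeof = 24, alignof = 8
0..2  uid  (2B, 2-aligned)
2..12  state  (10B, 2-aligned)
12..14  prio  (2B, 2-aligned)
14..16  lock  (2B, 2-aligned)
16..17  rss  (1B, 1-aligned)
17..24  -- padding (7B)
24..48  refcount  (24B, 8-aligned)
48..52  gid  (4B, 4-aligned)
52..74  cpu  (22B, 2-aligned)
74..80  -- tail padding (6B)
sizeof = 80, alignof = 8
— Config2 —
0..24  refcount  (24B, 8-aligned)
24..28  gid  (4B, 4-aligned)
28..50  cpu  (22B, 2-aligned)
50..60  state  (10B, 2-aligned)
60..62  uid  (2B, 2-aligned)
62..64  prio  (2B, 2-aligned)
64..66  lock  (2B, 2-aligned)
66..67  rss  (1B, 1-aligned)
67..72  -- tail padding (5B)
sizeof = 72, alignof = 8
80 − 72 = 8

8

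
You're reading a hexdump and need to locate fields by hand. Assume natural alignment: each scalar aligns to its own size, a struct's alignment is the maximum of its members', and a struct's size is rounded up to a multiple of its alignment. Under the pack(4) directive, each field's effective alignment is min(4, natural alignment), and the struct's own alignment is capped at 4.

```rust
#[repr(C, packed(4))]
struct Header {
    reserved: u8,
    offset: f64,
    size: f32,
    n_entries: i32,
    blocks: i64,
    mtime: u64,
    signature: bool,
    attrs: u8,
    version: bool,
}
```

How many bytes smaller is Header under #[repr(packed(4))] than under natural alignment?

8

natural layout:
  reserved at 0 (size 1, align 1) → ends 1
  pad 7 to align 8 for offset
  offset at 8 (size 8, align 8) → ends 16
  size at 16 (size 4, align 4) → ends 20
  n_entries at 20 (size 4, align 4) → ends 24
  blocks at 24 (size 8, align 8) → ends 32
  mtime at 32 (size 8, align 8) → ends 40
  signature at 40 (size 1, align 1) → ends 41
  attrs at 41 (size 1, align 1) → ends 42
  version at 42 (size 1, align 1) → ends 43
  tail pad 5 to reach multiple of 8
  total 48 bytes, alignment 8
packed(4) layout:
  reserved at 0 (size 1, align 1) → ends 1
  pad 3 to align 4 for offset
  offset at 4 (size 8, align 4) → ends 12
  size at 12 (size 4, align 4) → ends 16
  n_entries at 16 (size 4, align 4) → ends 20
  blocks at 20 (size 8, align 4) → ends 28
  mtime at 28 (size 8, align 4) → ends 36
  signature at 36 (size 1, align 1) → ends 37
  attrs at 37 (size 1, align 1) → ends 38
  version at 38 (size 1, align 1) → ends 39
  tail pad 1 to reach multiple of 4
  total 40 bytes, alignment 4
48 − 40 = 8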